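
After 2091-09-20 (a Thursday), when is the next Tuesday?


Current: Thursday
Target: Tuesday
Days ahead: 5

Next Tuesday: 2091-09-25


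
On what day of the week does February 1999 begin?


Target: February 1, 1999
Anchor: Jan 1, 1999. With p = 1999 - 1 = 1998: (p + p//4 - p//100 + p//400) mod 7 = (1998 + 499 - 19 + 4) mod 7 = 2482 mod 7 = 4 -> Friday (Mon=0 ... Sun=6)
Days before February (Jan): 31 days
Weekday index = (4 + 31) mod 7 = 0

Monday


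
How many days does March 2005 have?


March 2005

31 days


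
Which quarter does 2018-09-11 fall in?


Month: September (month 9)
Q1: Jan-Mar, Q2: Apr-Jun, Q3: Jul-Sep, Q4: Oct-Dec

Q3


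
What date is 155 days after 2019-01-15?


Start: 2019-01-15, add 155 days
January 2019 has 31 days: 31 - 15 = 16 days to January 31 -> 139 left
February 2019 has 28 days -> 111 left
March 2019 has 31 days -> 80 left
April 2019 has 30 days -> 50 left
May 2019 has 31 days -> 19 left
June 2019: 19 <= 30 -> lands on June 19

Result: 2019-06-19


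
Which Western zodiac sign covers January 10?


Date: January 10
Conventional tropical zodiac dates: Capricorn from December 22 onward; Aquarius starts January 20
January 10 falls within the Capricorn range

Capricorn


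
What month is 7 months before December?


December is month 12
12 - 7 = 5

May


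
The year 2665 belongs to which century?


Century = (year - 1) // 100 + 1
= (2665 - 1) // 100 + 1
= 2664 // 100 + 1
= 26 + 1

27th century


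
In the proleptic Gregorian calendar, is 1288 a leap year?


Gregorian leap year rule: divisible by 4, but not by 100, unless also by 400.
1288 is divisible by 4 but not 100 -> leap year

Yes


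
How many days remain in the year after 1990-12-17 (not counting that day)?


Day of year: 351 of 365
Remaining = 365 - 351

14 days


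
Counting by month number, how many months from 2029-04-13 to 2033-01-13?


From April 2029 to January 2033
4 years * 12 = 48 months, minus 3 months = 45

45 months


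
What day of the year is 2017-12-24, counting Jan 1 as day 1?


Date: December 24, 2017
Days in months 1 through 11: 334
Plus 24 days in December

Day of year: 358


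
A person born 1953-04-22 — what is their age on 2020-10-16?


Birth: 1953-04-22
Reference: 2020-10-16
Year difference: 2020 - 1953 = 67

67 years old


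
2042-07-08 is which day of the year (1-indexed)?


Date: July 8, 2042
Days in months 1 through 6: 181
Plus 8 days in July

Day of year: 189


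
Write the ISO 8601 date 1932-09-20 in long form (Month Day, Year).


ISO 1932-09-20 parses as year=1932, month=09, day=20
Month 9 -> September

September 20, 1932


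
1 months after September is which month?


September is month 9
9 + 1 = 10

October


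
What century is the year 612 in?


Century = (year - 1) // 100 + 1
= (612 - 1) // 100 + 1
= 611 // 100 + 1
= 6 + 1

7th century


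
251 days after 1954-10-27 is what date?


Start: 1954-10-27, add 251 days
October 1954 has 31 days: 31 - 27 = 4 days to October 31 -> 247 left
November 1954 has 30 days -> 217 left
December 1954 has 31 days -> 186 left
January 1955 has 31 days -> 155 left
February 1955 has 28 days -> 127 left
March 1955 has 31 days -> 96 left
April 1955 has 30 days -> 66 left
May 1955 has 31 days -> 35 left
June 1955 has 30 days -> 5 left
July 1955: 5 <= 31 -> lands on July 5

Result: 1955-07-05


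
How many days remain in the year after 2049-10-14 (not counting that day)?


Day of year: 287 of 365
Remaining = 365 - 287

78 days


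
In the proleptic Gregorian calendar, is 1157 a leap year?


Gregorian leap year rule: divisible by 4, but not by 100, unless also by 400.
1157 is not divisible by 4 -> not a leap year

No


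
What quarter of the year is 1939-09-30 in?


Month: September (month 9)
Q1: Jan-Mar, Q2: Apr-Jun, Q3: Jul-Sep, Q4: Oct-Dec

Q3


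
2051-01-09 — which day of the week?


Date: January 9, 2051
Anchor: Jan 1, 2051. With p = 2051 - 1 = 2050: (p + p//4 - p//100 + p//400) mod 7 = (2050 + 512 - 20 + 5) mod 7 = 2547 mod 7 = 6 -> Sunday (Mon=0 ... Sun=6)
Days into year = 9 - 1 = 8
Weekday index = (6 + 8) mod 7 = 0

Day of the week: Monday


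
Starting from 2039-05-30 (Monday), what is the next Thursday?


Current: Monday
Target: Thursday
Days ahead: 3

Next Thursday: 2039-06-02


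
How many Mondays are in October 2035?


October 2035 has 31 days
Anchor: Jan 1, 2035. With p = 2035 - 1 = 2034: (p + p//4 - p//100 + p//400) mod 7 = (2034 + 508 - 20 + 5) mod 7 = 2527 mod 7 = 0 -> Monday (Mon=0 ... Sun=6)
Days before October (Jan-Sep): 273; October 1 index = (0 + 273) mod 7 = 0 -> Monday
First Monday is October 1
Mondays: 1, 8, 15, 22, 29

5 Mondays


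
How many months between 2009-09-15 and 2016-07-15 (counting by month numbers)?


From September 2009 to July 2016
7 years * 12 = 84 months, minus 2 months = 82

82 months


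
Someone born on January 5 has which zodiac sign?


Date: January 5
Conventional tropical zodiac dates: Capricorn from December 22 onward; Aquarius starts January 20
January 5 falls within the Capricorn range

Capricorn


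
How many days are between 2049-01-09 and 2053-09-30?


From 2049-01-09 to 2053-09-30
2049-01-09: day of year = 9
2053-09-30: days before September = 31 + 28 + 31 + 30 + 31 + 30 + 31 + 31 = 243 (2053 is not a leap year); day of year = 243 + 30 = 273
Rest of 2049: 365 - 9 = 356
Full years 2050 (365), 2051 (365), 2052 (366): 1096
Total = 356 + 1096 + 273 = 1725

1725 days


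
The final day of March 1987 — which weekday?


March 1987 has 31 days
Anchor: Jan 1, 1987. With p = 1987 - 1 = 1986: (p + p//4 - p//100 + p//400) mod 7 = (1986 + 496 - 19 + 4) mod 7 = 2467 mod 7 = 3 -> Thursday (Mon=0 ... Sun=6)
Days before March (Jan-Feb): 59; March 1 index = (3 + 59) mod 7 = 6 -> Sunday
Last day offset: 31 - 1 = 30 days
Weekday index = (6 + 30) mod 7 = 1

Tuesday, March 31


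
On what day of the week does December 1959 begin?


Target: December 1, 1959
Anchor: Jan 1, 1959. With p = 1959 - 1 = 1958: (p + p//4 - p//100 + p//400) mod 7 = (1958 + 489 - 19 + 4) mod 7 = 2432 mod 7 = 3 -> Thursday (Mon=0 ... Sun=6)
Days before December (Jan-Nov): 334 days
Weekday index = (3 + 334) mod 7 = 1

Tuesday


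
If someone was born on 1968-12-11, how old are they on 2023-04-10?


Birth: 1968-12-11
Reference: 2023-04-10
Year difference: 2023 - 1968 = 55
Birthday not yet reached in 2023, subtract 1

54 years old


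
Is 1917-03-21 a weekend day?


Anchor: Jan 1, 1917. With p = 1917 - 1 = 1916: (p + p//4 - p//100 + p//400) mod 7 = (1916 + 479 - 19 + 4) mod 7 = 2380 mod 7 = 0 -> Monday (Mon=0 ... Sun=6)
Day of year: 80; offset = 79
Weekday index = (0 + 79) mod 7 = 2 -> Wednesday
Weekend days: Saturday, Sunday

No


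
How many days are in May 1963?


May 1963

31 days


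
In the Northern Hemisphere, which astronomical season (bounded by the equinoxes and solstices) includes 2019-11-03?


Date: November 3
Astronomical Autumn (approx.; exact equinox/solstice day varies by year): September 22 to December 20
November 3 falls within the Autumn window

Autumn


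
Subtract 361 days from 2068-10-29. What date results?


Start: 2068-10-29, subtract 361 days
Back 29 days from October 29 reaches September 30, 2068 -> 332 left
September 2068 has 30 days -> back to August 31, 2068 -> 302 left
August 2068 has 31 days -> back to July 31, 2068 -> 271 left
July 2068 has 31 days -> back to June 30, 2068 -> 240 left
June 2068 has 30 days -> back to May 31, 2068 -> 210 left
May 2068 has 31 days -> back to April 30, 2068 -> 179 left
April 2068 has 30 days -> back to March 31, 2068 -> 149 left
March 2068 has 31 days -> back to February 29, 2068 -> 118 left
February 2068 has 29 days -> back to January 31, 2068 -> 89 left
January 2068 has 31 days -> back to December 31, 2067 -> 58 left
December 2067 has 31 days -> back to November 30, 2067 -> 27 left
November 2067: 30 - 27 = 3 -> lands on November 3

Result: 2067-11-03


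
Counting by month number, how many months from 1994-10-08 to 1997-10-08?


From October 1994 to October 1997
3 years * 12 = 36 months = 36

36 months


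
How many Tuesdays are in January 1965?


January 1965 has 31 days
Anchor: Jan 1, 1965. With p = 1965 - 1 = 1964: (p + p//4 - p//100 + p//400) mod 7 = (1964 + 491 - 19 + 4) mod 7 = 2440 mod 7 = 4 -> Friday (Mon=0 ... Sun=6)
January 1 is the anchor itself -> Friday
First Tuesday is January 5
Tuesdays: 5, 12, 19, 26

4 Tuesdays


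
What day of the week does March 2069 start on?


Target: March 1, 2069
Anchor: Jan 1, 2069. With p = 2069 - 1 = 2068: (p + p//4 - p//100 + p//400) mod 7 = (2068 + 517 - 20 + 5) mod 7 = 2570 mod 7 = 1 -> Tuesday (Mon=0 ... Sun=6)
Days before March (Jan-Feb): 59 days
Weekday index = (1 + 59) mod 7 = 4

Friday


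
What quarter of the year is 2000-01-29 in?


Month: January (month 1)
Q1: Jan-Mar, Q2: Apr-Jun, Q3: Jul-Sep, Q4: Oct-Dec

Q1


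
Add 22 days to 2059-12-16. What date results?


Start: 2059-12-16, add 22 days
December 2059 has 31 days: 31 - 16 = 15 days to December 31 -> 7 left
January 2060: 7 <= 31 -> lands on January 7

Result: 2060-01-07


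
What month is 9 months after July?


July is month 7
7 + 9 = 16; wrap: 16 - 12 = 4

April


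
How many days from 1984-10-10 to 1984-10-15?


From 1984-10-10 to 1984-10-15
1984-10-10: days before October = 31 + 29 + 31 + 30 + 31 + 30 + 31 + 31 + 30 = 274 (1984 is a leap year); day of year = 274 + 10 = 284
1984-10-15: days before October = 31 + 29 + 31 + 30 + 31 + 30 + 31 + 31 + 30 = 274 (1984 is a leap year); day of year = 274 + 15 = 289
Same year: 289 - 284 = 5

5 days


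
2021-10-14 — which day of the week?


Date: October 14, 2021
Anchor: Jan 1, 2021. With p = 2021 - 1 = 2020: (p + p//4 - p//100 + p//400) mod 7 = (2020 + 505 - 20 + 5) mod 7 = 2510 mod 7 = 4 -> Friday (Mon=0 ... Sun=6)
Days before October (Jan-Sep): 273; offset = 273 + 14 - 1 = 286
Weekday index = (4 + 286) mod 7 = 3

Day of the week: Thursday


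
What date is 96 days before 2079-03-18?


Start: 2079-03-18, subtract 96 days
Back 18 days from March 18 reaches February 28, 2079 -> 78 left
February 2079 has 28 days -> back to January 31, 2079 -> 50 left
January 2079 has 31 days -> back to December 31, 2078 -> 19 left
December 2078: 31 - 19 = 12 -> lands on December 12

Result: 2078-12-12


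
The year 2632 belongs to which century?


Century = (year - 1) // 100 + 1
= (2632 - 1) // 100 + 1
= 2631 // 100 + 1
= 26 + 1

27th century


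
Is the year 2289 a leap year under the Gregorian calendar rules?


Gregorian leap year rule: divisible by 4, but not by 100, unless also by 400.
2289 is not divisible by 4 -> not a leap year

No


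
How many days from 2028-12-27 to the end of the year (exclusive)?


Day of year: 362 of 366
Remaining = 366 - 362

4 days


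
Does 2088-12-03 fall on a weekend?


Anchor: Jan 1, 2088. With p = 2088 - 1 = 2087: (p + p//4 - p//100 + p//400) mod 7 = (2087 + 521 - 20 + 5) mod 7 = 2593 mod 7 = 3 -> Thursday (Mon=0 ... Sun=6)
Day of year: 338; offset = 337
Weekday index = (3 + 337) mod 7 = 4 -> Friday
Weekend days: Saturday, Sunday

No


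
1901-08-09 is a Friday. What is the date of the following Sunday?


Current: Friday
Target: Sunday
Days ahead: 2

Next Sunday: 1901-08-11


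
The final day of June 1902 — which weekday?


June 1902 has 30 days
Anchor: Jan 1, 1902. With p = 1902 - 1 = 1901: (p + p//4 - p//100 + p//400) mod 7 = (1901 + 475 - 19 + 4) mod 7 = 2361 mod 7 = 2 -> Wednesday (Mon=0 ... Sun=6)
Days before June (Jan-May): 151; June 1 index = (2 + 151) mod 7 = 6 -> Sunday
Last day offset: 30 - 1 = 29 days
Weekday index = (6 + 29) mod 7 = 0

Monday, June 30


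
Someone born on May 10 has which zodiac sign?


Date: May 10
Conventional tropical zodiac dates: Taurus from April 20 onward; Gemini starts May 21
May 10 falls within the Taurus range

Taurus


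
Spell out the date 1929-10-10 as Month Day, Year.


ISO 1929-10-10 parses as year=1929, month=10, day=10
Month 10 -> October

October 10, 1929


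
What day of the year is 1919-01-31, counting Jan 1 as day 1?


Date: January 31, 1919
No months before January
Plus 31 days in January

Day of year: 31


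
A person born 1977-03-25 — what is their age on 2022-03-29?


Birth: 1977-03-25
Reference: 2022-03-29
Year difference: 2022 - 1977 = 45

45 years old


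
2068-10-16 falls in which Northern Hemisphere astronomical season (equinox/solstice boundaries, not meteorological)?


Date: October 16
Astronomical Autumn (approx.; exact equinox/solstice day varies by year): September 22 to December 20
October 16 falls within the Autumn window

Autumn


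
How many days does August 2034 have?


August 2034

31 days


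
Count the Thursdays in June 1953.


June 1953 has 30 days
Anchor: Jan 1, 1953. With p = 1953 - 1 = 1952: (p + p//4 - p//100 + p//400) mod 7 = (1952 + 488 - 19 + 4) mod 7 = 2425 mod 7 = 3 -> Thursday (Mon=0 ... Sun=6)
Days before June (Jan-May): 151; June 1 index = (3 + 151) mod 7 = 0 -> Monday
First Thursday is June 4
Thursdays: 4, 11, 18, 25

4 Thursdays


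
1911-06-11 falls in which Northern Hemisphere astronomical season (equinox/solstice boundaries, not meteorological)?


Date: June 11
Astronomical Spring (approx.; exact equinox/solstice day varies by year): March 20 to June 20
June 11 falls within the Spring window

Spring


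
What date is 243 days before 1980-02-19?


Start: 1980-02-19, subtract 243 days
Back 19 days from February 19 reaches January 31, 1980 -> 224 left
January 1980 has 31 days -> back to December 31, 1979 -> 193 left
December 1979 has 31 days -> back to November 30, 1979 -> 162 left
November 1979 has 30 days -> back to October 31, 1979 -> 132 left
October 1979 has 31 days -> back to September 30, 1979 -> 101 left
September 1979 has 30 days -> back to August 31, 1979 -> 71 left
August 1979 has 31 days -> back to July 31, 1979 -> 40 left
July 1979 has 31 days -> back to June 30, 1979 -> 9 left
June 1979: 30 - 9 = 21 -> lands on June 21

Result: 1979-06-21


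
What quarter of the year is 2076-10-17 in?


Month: October (month 10)
Q1: Jan-Mar, Q2: Apr-Jun, Q3: Jul-Sep, Q4: Oct-Dec

Q4


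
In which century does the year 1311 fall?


Century = (year - 1) // 100 + 1
= (1311 - 1) // 100 + 1
= 1310 // 100 + 1
= 13 + 1

14th century


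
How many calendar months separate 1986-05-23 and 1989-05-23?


From May 1986 to May 1989
3 years * 12 = 36 months = 36

36 months


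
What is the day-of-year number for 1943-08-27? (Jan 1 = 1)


Date: August 27, 1943
Days in months 1 through 7: 212
Plus 27 days in August

Day of year: 239


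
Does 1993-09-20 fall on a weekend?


Anchor: Jan 1, 1993. With p = 1993 - 1 = 1992: (p + p//4 - p//100 + p//400) mod 7 = (1992 + 498 - 19 + 4) mod 7 = 2475 mod 7 = 4 -> Friday (Mon=0 ... Sun=6)
Day of year: 263; offset = 262
Weekday index = (4 + 262) mod 7 = 0 -> Monday
Weekend days: Saturday, Sunday

No


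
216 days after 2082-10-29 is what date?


Start: 2082-10-29, add 216 days
October 2082 has 31 days: 31 - 29 = 2 days to October 31 -> 214 left
November 2082 has 30 days -> 184 left
December 2082 has 31 days -> 153 left
January 2083 has 31 days -> 122 left
February 2083 has 28 days -> 94 left
March 2083 has 31 days -> 63 left
April 2083 has 30 days -> 33 left
May 2083 has 31 days -> 2 left
June 2083: 2 <= 30 -> lands on June 2

Result: 2083-06-02


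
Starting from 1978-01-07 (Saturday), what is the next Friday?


Current: Saturday
Target: Friday
Days ahead: 6

Next Friday: 1978-01-13


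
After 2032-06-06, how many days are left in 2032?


Day of year: 158 of 366
Remaining = 366 - 158

208 days


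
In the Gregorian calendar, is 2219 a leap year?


Gregorian leap year rule: divisible by 4, but not by 100, unless also by 400.
2219 is not divisible by 4 -> not a leap year

No


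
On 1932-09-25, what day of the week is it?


Date: September 25, 1932
Anchor: Jan 1, 1932. With p = 1932 - 1 = 1931: (p + p//4 - p//100 + p//400) mod 7 = (1931 + 482 - 19 + 4) mod 7 = 2398 mod 7 = 4 -> Friday (Mon=0 ... Sun=6)
Days before September (Jan-Aug): 244; offset = 244 + 25 - 1 = 268
Weekday index = (4 + 268) mod 7 = 6

Day of the week: Sunday


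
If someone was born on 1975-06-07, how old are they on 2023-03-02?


Birth: 1975-06-07
Reference: 2023-03-02
Year difference: 2023 - 1975 = 48
Birthday not yet reached in 2023, subtract 1

47 years old


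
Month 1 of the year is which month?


Month 1 of 12

January


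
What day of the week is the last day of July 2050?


July 2050 has 31 days
Anchor: Jan 1, 2050. With p = 2050 - 1 = 2049: (p + p//4 - p//100 + p//400) mod 7 = (2049 + 512 - 20 + 5) mod 7 = 2546 mod 7 = 5 -> Saturday (Mon=0 ... Sun=6)
Days before July (Jan-Jun): 181; July 1 index = (5 + 181) mod 7 = 4 -> Friday
Last day offset: 31 - 1 = 30 days
Weekday index = (4 + 30) mod 7 = 6

Sunday, July 31


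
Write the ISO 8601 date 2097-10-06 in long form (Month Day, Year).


ISO 2097-10-06 parses as year=2097, month=10, day=06
Month 10 -> October

October 6, 2097


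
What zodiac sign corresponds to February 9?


Date: February 9
Conventional tropical zodiac dates: Aquarius from January 20 onward; Pisces starts February 19
February 9 falls within the Aquarius range

Aquarius


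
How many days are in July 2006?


July 2006

31 days


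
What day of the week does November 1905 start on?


Target: November 1, 1905
Anchor: Jan 1, 1905. With p = 1905 - 1 = 1904: (p + p//4 - p//100 + p//400) mod 7 = (1904 + 476 - 19 + 4) mod 7 = 2365 mod 7 = 6 -> Sunday (Mon=0 ... Sun=6)
Days before November (Jan-Oct): 304 days
Weekday index = (6 + 304) mod 7 = 2

Wednesday


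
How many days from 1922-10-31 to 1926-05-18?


From 1922-10-31 to 1926-05-18
1922-10-31: days before October = 31 + 28 + 31 + 30 + 31 + 30 + 31 + 31 + 30 = 273 (1922 is not a leap year); day of year = 273 + 31 = 304
1926-05-18: days before May = 31 + 28 + 31 + 30 = 120 (1926 is not a leap year); day of year = 120 + 18 = 138
Rest of 1922: 365 - 304 = 61
Full years 1923 (365), 1924 (366), 1925 (365): 1096
Total = 61 + 1096 + 138 = 1295

1295 days


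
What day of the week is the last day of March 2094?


March 2094 has 31 days
Anchor: Jan 1, 2094. With p = 2094 - 1 = 2093: (p + p//4 - p//100 + p//400) mod 7 = (2093 + 523 - 20 + 5) mod 7 = 2601 mod 7 = 4 -> Friday (Mon=0 ... Sun=6)
Days before March (Jan-Feb): 59; March 1 index = (4 + 59) mod 7 = 0 -> Monday
Last day offset: 31 - 1 = 30 days
Weekday index = (0 + 30) mod 7 = 2

Wednesday, March 31


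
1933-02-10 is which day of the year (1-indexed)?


Date: February 10, 1933
Days in months 1 through 1: 31
Plus 10 days in February

Day of year: 41


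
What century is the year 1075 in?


Century = (year - 1) // 100 + 1
= (1075 - 1) // 100 + 1
= 1074 // 100 + 1
= 10 + 1

11th century


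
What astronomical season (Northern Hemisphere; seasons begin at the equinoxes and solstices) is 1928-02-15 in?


Date: February 15
Astronomical Winter (approx.; exact equinox/solstice day varies by year): December 21 to March 19
February 15 falls within the Winter window

Winter


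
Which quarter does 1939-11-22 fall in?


Month: November (month 11)
Q1: Jan-Mar, Q2: Apr-Jun, Q3: Jul-Sep, Q4: Oct-Dec

Q4


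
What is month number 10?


Month 10 of 12

October


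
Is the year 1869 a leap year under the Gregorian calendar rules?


Gregorian leap year rule: divisible by 4, but not by 100, unless also by 400.
1869 is not divisible by 4 -> not a leap year

No


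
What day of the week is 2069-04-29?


Date: April 29, 2069
Anchor: Jan 1, 2069. With p = 2069 - 1 = 2068: (p + p//4 - p//100 + p//400) mod 7 = (2068 + 517 - 20 + 5) mod 7 = 2570 mod 7 = 1 -> Tuesday (Mon=0 ... Sun=6)
Days before April (Jan-Mar): 90; offset = 90 + 29 - 1 = 118
Weekday index = (1 + 118) mod 7 = 0

Day of the week: Monday


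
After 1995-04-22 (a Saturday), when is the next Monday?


Current: Saturday
Target: Monday
Days ahead: 2

Next Monday: 1995-04-24


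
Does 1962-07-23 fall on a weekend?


Anchor: Jan 1, 1962. With p = 1962 - 1 = 1961: (p + p//4 - p//100 + p//400) mod 7 = (1961 + 490 - 19 + 4) mod 7 = 2436 mod 7 = 0 -> Monday (Mon=0 ... Sun=6)
Day of year: 204; offset = 203
Weekday index = (0 + 203) mod 7 = 0 -> Monday
Weekend days: Saturday, Sunday

No


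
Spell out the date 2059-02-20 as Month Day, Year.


ISO 2059-02-20 parses as year=2059, month=02, day=20
Month 2 -> February

February 20, 2059


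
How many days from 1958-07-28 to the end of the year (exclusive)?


Day of year: 209 of 365
Remaining = 365 - 209

156 days


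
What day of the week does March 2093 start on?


Target: March 1, 2093
Anchor: Jan 1, 2093. With p = 2093 - 1 = 2092: (p + p//4 - p//100 + p//400) mod 7 = (2092 + 523 - 20 + 5) mod 7 = 2600 mod 7 = 3 -> Thursday (Mon=0 ... Sun=6)
Days before March (Jan-Feb): 59 days
Weekday index = (3 + 59) mod 7 = 6

Sunday


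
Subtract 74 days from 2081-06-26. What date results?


Start: 2081-06-26, subtract 74 days
Back 26 days from June 26 reaches May 31, 2081 -> 48 left
May 2081 has 31 days -> back to April 30, 2081 -> 17 left
April 2081: 30 - 17 = 13 -> lands on April 13

Result: 2081-04-13


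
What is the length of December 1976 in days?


December 1976

31 days


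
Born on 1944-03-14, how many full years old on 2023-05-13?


Birth: 1944-03-14
Reference: 2023-05-13
Year difference: 2023 - 1944 = 79

79 years old


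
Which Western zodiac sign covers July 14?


Date: July 14
Conventional tropical zodiac dates: Cancer from June 21 onward; Leo starts July 23
July 14 falls within the Cancer range

Cancer


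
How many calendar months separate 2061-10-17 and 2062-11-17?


From October 2061 to November 2062
1 year * 12 = 12 months, plus 1 month = 13

13 months


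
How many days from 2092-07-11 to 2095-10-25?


From 2092-07-11 to 2095-10-25
2092-07-11: days before July = 31 + 29 + 31 + 30 + 31 + 30 = 182 (2092 is a leap year); day of year = 182 + 11 = 193
2095-10-25: days before October = 31 + 28 + 31 + 30 + 31 + 30 + 31 + 31 + 30 = 273 (2095 is not a leap year); day of year = 273 + 25 = 298
Rest of 2092: 366 - 193 = 173
Full years 2093 (365), 2094 (365): 730
Total = 173 + 730 + 298 = 1201

1201 days


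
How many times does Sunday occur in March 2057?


March 2057 has 31 days
Anchor: Jan 1, 2057. With p = 2057 - 1 = 2056: (p + p//4 - p//100 + p//400) mod 7 = (2056 + 514 - 20 + 5) mod 7 = 2555 mod 7 = 0 -> Monday (Mon=0 ... Sun=6)
Days before March (Jan-Feb): 59; March 1 index = (0 + 59) mod 7 = 3 -> Thursday
First Sunday is March 4
Sundays: 4, 11, 18, 25

4 Sundays


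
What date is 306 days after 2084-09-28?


Start: 2084-09-28, add 306 days
September 2084 has 30 days: 30 - 28 = 2 days to September 30 -> 304 left
October 2084 has 31 days -> 273 left
November 2084 has 30 days -> 243 left
December 2084 has 31 days -> 212 left
January 2085 has 31 days -> 181 left
February 2085 has 28 days -> 153 left
March 2085 has 31 days -> 122 left
April 2085 has 30 days -> 92 left
May 2085 has 31 days -> 61 left
June 2085 has 30 days -> 31 left
July 2085: 31 <= 31 -> lands on July 31

Result: 2085-07-31


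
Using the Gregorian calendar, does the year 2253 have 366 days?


Gregorian leap year rule: divisible by 4, but not by 100, unless also by 400.
2253 is not divisible by 4 -> not a leap year

No


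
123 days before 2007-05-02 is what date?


Start: 2007-05-02, subtract 123 days
Back 2 days from May 2 reaches April 30, 2007 -> 121 left
April 2007 has 30 days -> back to March 31, 2007 -> 91 left
March 2007 has 31 days -> back to February 28, 2007 -> 60 left
February 2007 has 28 days -> back to January 31, 2007 -> 32 left
January 2007 has 31 days -> back to December 31, 2006 -> 1 left
December 2006: 31 - 1 = 30 -> lands on December 30

Result: 2006-12-30


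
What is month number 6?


Month 6 of 12

June


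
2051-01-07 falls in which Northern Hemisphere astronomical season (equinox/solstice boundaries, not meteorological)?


Date: January 7
Astronomical Winter (approx.; exact equinox/solstice day varies by year): December 21 to March 19
January 7 falls within the Winter window

Winter


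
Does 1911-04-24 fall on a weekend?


Anchor: Jan 1, 1911. With p = 1911 - 1 = 1910: (p + p//4 - p//100 + p//400) mod 7 = (1910 + 477 - 19 + 4) mod 7 = 2372 mod 7 = 6 -> Sunday (Mon=0 ... Sun=6)
Day of year: 114; offset = 113
Weekday index = (6 + 113) mod 7 = 0 -> Monday
Weekend days: Saturday, Sunday

No


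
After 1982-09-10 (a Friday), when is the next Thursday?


Current: Friday
Target: Thursday
Days ahead: 6

Next Thursday: 1982-09-16


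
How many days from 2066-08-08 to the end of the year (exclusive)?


Day of year: 220 of 365
Remaining = 365 - 220

145 days


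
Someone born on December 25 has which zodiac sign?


Date: December 25
Conventional tropical zodiac dates: Capricorn from December 22 onward; Aquarius starts January 20
December 25 falls within the Capricorn range

Capricorn


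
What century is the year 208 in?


Century = (year - 1) // 100 + 1
= (208 - 1) // 100 + 1
= 207 // 100 + 1
= 2 + 1

3rd century


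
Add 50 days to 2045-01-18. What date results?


Start: 2045-01-18, add 50 days
January 2045 has 31 days: 31 - 18 = 13 days to January 31 -> 37 left
February 2045 has 28 days -> 9 left
March 2045: 9 <= 31 -> lands on March 9

Result: 2045-03-09


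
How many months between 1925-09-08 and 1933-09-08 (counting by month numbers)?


From September 1925 to September 1933
8 years * 12 = 96 months = 96

96 months


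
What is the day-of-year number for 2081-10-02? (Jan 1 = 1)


Date: October 2, 2081
Days in months 1 through 9: 273
Plus 2 days in October

Day of year: 275


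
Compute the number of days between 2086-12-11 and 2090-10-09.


From 2086-12-11 to 2090-10-09
2086-12-11: days before December = 31 + 28 + 31 + 30 + 31 + 30 + 31 + 31 + 30 + 31 + 30 = 334 (2086 is not a leap year); day of year = 334 + 11 = 345
2090-10-09: days before October = 31 + 28 + 31 + 30 + 31 + 30 + 31 + 31 + 30 = 273 (2090 is not a leap year); day of year = 273 + 9 = 282
Rest of 2086: 365 - 345 = 20
Full years 2087 (365), 2088 (366), 2089 (365): 1096
Total = 20 + 1096 + 282 = 1398

1398 days


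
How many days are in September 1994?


September 1994

30 days


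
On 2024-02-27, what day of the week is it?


Date: February 27, 2024
Anchor: Jan 1, 2024. With p = 2024 - 1 = 2023: (p + p//4 - p//100 + p//400) mod 7 = (2023 + 505 - 20 + 5) mod 7 = 2513 mod 7 = 0 -> Monday (Mon=0 ... Sun=6)
Days before February (Jan): 31; offset = 31 + 27 - 1 = 57
Weekday index = (0 + 57) mod 7 = 1

Day of the week: Tuesday


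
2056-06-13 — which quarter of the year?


Month: June (month 6)
Q1: Jan-Mar, Q2: Apr-Jun, Q3: Jul-Sep, Q4: Oct-Dec

Q2


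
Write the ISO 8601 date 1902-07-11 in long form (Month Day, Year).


ISO 1902-07-11 parses as year=1902, month=07, day=11
Month 7 -> July

July 11, 1902


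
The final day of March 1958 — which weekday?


March 1958 has 31 days
Anchor: Jan 1, 1958. With p = 1958 - 1 = 1957: (p + p//4 - p//100 + p//400) mod 7 = (1957 + 489 - 19 + 4) mod 7 = 2431 mod 7 = 2 -> Wednesday (Mon=0 ... Sun=6)
Days before March (Jan-Feb): 59; March 1 index = (2 + 59) mod 7 = 5 -> Saturday
Last day offset: 31 - 1 = 30 days
Weekday index = (5 + 30) mod 7 = 0

Monday, March 31


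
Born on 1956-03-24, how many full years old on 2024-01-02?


Birth: 1956-03-24
Reference: 2024-01-02
Year difference: 2024 - 1956 = 68
Birthday not yet reached in 2024, subtract 1

67 years old


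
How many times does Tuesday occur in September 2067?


September 2067 has 30 days
Anchor: Jan 1, 2067. With p = 2067 - 1 = 2066: (p + p//4 - p//100 + p//400) mod 7 = (2066 + 516 - 20 + 5) mod 7 = 2567 mod 7 = 5 -> Saturday (Mon=0 ... Sun=6)
Days before September (Jan-Aug): 243; September 1 index = (5 + 243) mod 7 = 3 -> Thursday
First Tuesday is September 6
Tuesdays: 6, 13, 20, 27

4 Tuesdays


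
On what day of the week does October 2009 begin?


Target: October 1, 2009
Anchor: Jan 1, 2009. With p = 2009 - 1 = 2008: (p + p//4 - p//100 + p//400) mod 7 = (2008 + 502 - 20 + 5) mod 7 = 2495 mod 7 = 3 -> Thursday (Mon=0 ... Sun=6)
Days before October (Jan-Sep): 273 days
Weekday index = (3 + 273) mod 7 = 3

Thursday


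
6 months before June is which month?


June is month 6
6 - 6 = 0; wrap: 0 + 12 = 12

December


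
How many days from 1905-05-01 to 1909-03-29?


From 1905-05-01 to 1909-03-29
1905-05-01: days before May = 31 + 28 + 31 + 30 = 120 (1905 is not a leap year); day of year = 120 + 1 = 121
1909-03-29: days before March = 31 + 28 = 59 (1909 is not a leap year); day of year = 59 + 29 = 88
Rest of 1905: 365 - 121 = 244
Full years 1906 (365), 1907 (365), 1908 (366): 1096
Total = 244 + 1096 + 88 = 1428

1428 days


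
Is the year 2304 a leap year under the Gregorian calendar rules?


Gregorian leap year rule: divisible by 4, but not by 100, unless also by 400.
2304 is divisible by 4 but not 100 -> leap year

Yes


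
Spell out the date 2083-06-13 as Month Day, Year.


ISO 2083-06-13 parses as year=2083, month=06, day=13
Month 6 -> June

June 13, 2083


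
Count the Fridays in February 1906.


February 1906 has 28 days
Anchor: Jan 1, 1906. With p = 1906 - 1 = 1905: (p + p//4 - p//100 + p//400) mod 7 = (1905 + 476 - 19 + 4) mod 7 = 2366 mod 7 = 0 -> Monday (Mon=0 ... Sun=6)
Days before February (Jan): 31; February 1 index = (0 + 31) mod 7 = 3 -> Thursday
First Friday is February 2
Fridays: 2, 9, 16, 23

4 Fridays


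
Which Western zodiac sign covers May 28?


Date: May 28
Conventional tropical zodiac dates: Gemini from May 21 onward; Cancer starts June 21
May 28 falls within the Gemini range

Gemini


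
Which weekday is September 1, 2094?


Target: September 1, 2094
Anchor: Jan 1, 2094. With p = 2094 - 1 = 2093: (p + p//4 - p//100 + p//400) mod 7 = (2093 + 523 - 20 + 5) mod 7 = 2601 mod 7 = 4 -> Friday (Mon=0 ... Sun=6)
Days before September (Jan-Aug): 243 days
Weekday index = (4 + 243) mod 7 = 2

Wednesday


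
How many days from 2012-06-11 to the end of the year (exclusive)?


Day of year: 163 of 366
Remaining = 366 - 163

203 days


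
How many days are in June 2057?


June 2057

30 days


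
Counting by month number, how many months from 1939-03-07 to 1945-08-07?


From March 1939 to August 1945
6 years * 12 = 72 months, plus 5 months = 77

77 months


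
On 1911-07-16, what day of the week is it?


Date: July 16, 1911
Anchor: Jan 1, 1911. With p = 1911 - 1 = 1910: (p + p//4 - p//100 + p//400) mod 7 = (1910 + 477 - 19 + 4) mod 7 = 2372 mod 7 = 6 -> Sunday (Mon=0 ... Sun=6)
Days before July (Jan-Jun): 181; offset = 181 + 16 - 1 = 196
Weekday index = (6 + 196) mod 7 = 6

Day of the week: Sunday


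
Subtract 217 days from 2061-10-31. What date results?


Start: 2061-10-31, subtract 217 days
Back 31 days from October 31 reaches September 30, 2061 -> 186 left
September 2061 has 30 days -> back to August 31, 2061 -> 156 left
August 2061 has 31 days -> back to July 31, 2061 -> 125 left
July 2061 has 31 days -> back to June 30, 2061 -> 94 left
June 2061 has 30 days -> back to May 31, 2061 -> 64 left
May 2061 has 31 days -> back to April 30, 2061 -> 33 left
April 2061 has 30 days -> back to March 31, 2061 -> 3 left
March 2061: 31 - 3 = 28 -> lands on March 28

Result: 2061-03-28


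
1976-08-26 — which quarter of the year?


Month: August (month 8)
Q1: Jan-Mar, Q2: Apr-Jun, Q3: Jul-Sep, Q4: Oct-Dec

Q3


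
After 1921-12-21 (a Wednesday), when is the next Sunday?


Current: Wednesday
Target: Sunday
Days ahead: 4

Next Sunday: 1921-12-25


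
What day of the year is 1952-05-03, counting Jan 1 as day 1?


Date: May 3, 1952
Days in months 1 through 4: 121
Plus 3 days in May

Day of year: 124


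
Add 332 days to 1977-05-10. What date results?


Start: 1977-05-10, add 332 days
May 1977 has 31 days: 31 - 10 = 21 days to May 31 -> 311 left
June 1977 has 30 days -> 281 left
July 1977 has 31 days -> 250 left
August 1977 has 31 days -> 219 left
September 1977 has 30 days -> 189 left
October 1977 has 31 days -> 158 left
November 1977 has 30 days -> 128 left
December 1977 has 31 days -> 97 left
January 1978 has 31 days -> 66 left
February 1978 has 28 days -> 38 left
March 1978 has 31 days -> 7 left
April 1978: 7 <= 30 -> lands on April 7

Result: 1978-04-07


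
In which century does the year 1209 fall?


Century = (year - 1) // 100 + 1
= (1209 - 1) // 100 + 1
= 1208 // 100 + 1
= 12 + 1

13th century


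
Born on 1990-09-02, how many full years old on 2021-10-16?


Birth: 1990-09-02
Reference: 2021-10-16
Year difference: 2021 - 1990 = 31

31 years old


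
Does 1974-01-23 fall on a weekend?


Anchor: Jan 1, 1974. With p = 1974 - 1 = 1973: (p + p//4 - p//100 + p//400) mod 7 = (1973 + 493 - 19 + 4) mod 7 = 2451 mod 7 = 1 -> Tuesday (Mon=0 ... Sun=6)
Day of year: 23; offset = 22
Weekday index = (1 + 22) mod 7 = 2 -> Wednesday
Weekend days: Saturday, Sunday

No


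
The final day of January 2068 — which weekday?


January 2068 has 31 days
Anchor: Jan 1, 2068. With p = 2068 - 1 = 2067: (p + p//4 - p//100 + p//400) mod 7 = (2067 + 516 - 20 + 5) mod 7 = 2568 mod 7 = 6 -> Sunday (Mon=0 ... Sun=6)
January 1 is the anchor itself -> Sunday
Last day offset: 31 - 1 = 30 days
Weekday index = (6 + 30) mod 7 = 1

Tuesday, January 31


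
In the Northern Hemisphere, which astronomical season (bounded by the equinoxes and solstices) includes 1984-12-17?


Date: December 17
Astronomical Autumn (approx.; exact equinox/solstice day varies by year): September 22 to December 20
December 17 falls within the Autumn window

Autumn


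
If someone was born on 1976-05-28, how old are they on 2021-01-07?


Birth: 1976-05-28
Reference: 2021-01-07
Year difference: 2021 - 1976 = 45
Birthday not yet reached in 2021, subtract 1

44 years old


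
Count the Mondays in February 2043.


February 2043 has 28 days
Anchor: Jan 1, 2043. With p = 2043 - 1 = 2042: (p + p//4 - p//100 + p//400) mod 7 = (2042 + 510 - 20 + 5) mod 7 = 2537 mod 7 = 3 -> Thursday (Mon=0 ... Sun=6)
Days before February (Jan): 31; February 1 index = (3 + 31) mod 7 = 6 -> Sunday
First Monday is February 2
Mondays: 2, 9, 16, 23

4 Mondays


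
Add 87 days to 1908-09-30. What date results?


Start: 1908-09-30, add 87 days
September 30 is the last day of September 1908 -> 87 left
October 1908 has 31 days -> 56 left
November 1908 has 30 days -> 26 left
December 1908: 26 <= 31 -> lands on December 26

Result: 1908-12-26


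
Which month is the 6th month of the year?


Month 6 of 12

June


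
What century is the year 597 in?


Century = (year - 1) // 100 + 1
= (597 - 1) // 100 + 1
= 596 // 100 + 1
= 5 + 1

6th century


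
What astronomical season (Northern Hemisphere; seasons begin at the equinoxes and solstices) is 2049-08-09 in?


Date: August 9
Astronomical Summer (approx.; exact equinox/solstice day varies by year): June 21 to September 21
August 9 falls within the Summer window

Summer


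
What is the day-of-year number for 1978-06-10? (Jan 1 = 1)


Date: June 10, 1978
Days in months 1 through 5: 151
Plus 10 days in June

Day of year: 161


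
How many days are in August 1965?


August 1965

31 days


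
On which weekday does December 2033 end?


December 2033 has 31 days
Anchor: Jan 1, 2033. With p = 2033 - 1 = 2032: (p + p//4 - p//100 + p//400) mod 7 = (2032 + 508 - 20 + 5) mod 7 = 2525 mod 7 = 5 -> Saturday (Mon=0 ... Sun=6)
Days before December (Jan-Nov): 334; December 1 index = (5 + 334) mod 7 = 3 -> Thursday
Last day offset: 31 - 1 = 30 days
Weekday index = (3 + 30) mod 7 = 5

Saturday, December 31


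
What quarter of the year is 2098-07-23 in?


Month: July (month 7)
Q1: Jan-Mar, Q2: Apr-Jun, Q3: Jul-Sep, Q4: Oct-Dec

Q3


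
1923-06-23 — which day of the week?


Date: June 23, 1923
Anchor: Jan 1, 1923. With p = 1923 - 1 = 1922: (p + p//4 - p//100 + p//400) mod 7 = (1922 + 480 - 19 + 4) mod 7 = 2387 mod 7 = 0 -> Monday (Mon=0 ... Sun=6)
Days before June (Jan-May): 151; offset = 151 + 23 - 1 = 173
Weekday index = (0 + 173) mod 7 = 5

Day of the week: Saturday


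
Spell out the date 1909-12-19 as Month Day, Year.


ISO 1909-12-19 parses as year=1909, month=12, day=19
Month 12 -> December

December 19, 1909


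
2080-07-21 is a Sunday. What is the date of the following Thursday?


Current: Sunday
Target: Thursday
Days ahead: 4

Next Thursday: 2080-07-25


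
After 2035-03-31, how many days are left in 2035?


Day of year: 90 of 365
Remaining = 365 - 90

275 days


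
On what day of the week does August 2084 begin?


Target: August 1, 2084
Anchor: Jan 1, 2084. With p = 2084 - 1 = 2083: (p + p//4 - p//100 + p//400) mod 7 = (2083 + 520 - 20 + 5) mod 7 = 2588 mod 7 = 5 -> Saturday (Mon=0 ... Sun=6)
Days before August (Jan-Jul): 213 days
Weekday index = (5 + 213) mod 7 = 1

Tuesday


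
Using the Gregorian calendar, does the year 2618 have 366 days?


Gregorian leap year rule: divisible by 4, but not by 100, unless also by 400.
2618 is not divisible by 4 -> not a leap year

No


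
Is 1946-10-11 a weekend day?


Anchor: Jan 1, 1946. With p = 1946 - 1 = 1945: (p + p//4 - p//100 + p//400) mod 7 = (1945 + 486 - 19 + 4) mod 7 = 2416 mod 7 = 1 -> Tuesday (Mon=0 ... Sun=6)
Day of year: 284; offset = 283
Weekday index = (1 + 283) mod 7 = 4 -> Friday
Weekend days: Saturday, Sunday

No


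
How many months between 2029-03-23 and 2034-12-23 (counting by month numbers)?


From March 2029 to December 2034
5 years * 12 = 60 months, plus 9 months = 69

69 months


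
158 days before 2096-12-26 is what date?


Start: 2096-12-26, subtract 158 days
Back 26 days from December 26 reaches November 30, 2096 -> 132 left
November 2096 has 30 days -> back to October 31, 2096 -> 102 left
October 2096 has 31 days -> back to September 30, 2096 -> 71 left
September 2096 has 30 days -> back to August 31, 2096 -> 41 left
August 2096 has 31 days -> back to July 31, 2096 -> 10 left
July 2096: 31 - 10 = 21 -> lands on July 21

Result: 2096-07-21


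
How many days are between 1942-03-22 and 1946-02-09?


From 1942-03-22 to 1946-02-09
1942-03-22: days before March = 31 + 28 = 59 (1942 is not a leap year); day of year = 59 + 22 = 81
1946-02-09: days before February = 31; day of year = 31 + 9 = 40
Rest of 1942: 365 - 81 = 284
Full years 1943 (365), 1944 (366), 1945 (365): 1096
Total = 284 + 1096 + 40 = 1420

1420 days


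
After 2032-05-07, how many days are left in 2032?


Day of year: 128 of 366
Remaining = 366 - 128

238 days


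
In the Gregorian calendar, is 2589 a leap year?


Gregorian leap year rule: divisible by 4, but not by 100, unless also by 400.
2589 is not divisible by 4 -> not a leap year

No


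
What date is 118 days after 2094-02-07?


Start: 2094-02-07, add 118 days
February 2094 has 28 days: 28 - 7 = 21 days to February 28 -> 97 left
March 2094 has 31 days -> 66 left
April 2094 has 30 days -> 36 left
May 2094 has 31 days -> 5 left
June 2094: 5 <= 30 -> lands on June 5

Result: 2094-06-05


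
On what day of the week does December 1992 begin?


Target: December 1, 1992
Anchor: Jan 1, 1992. With p = 1992 - 1 = 1991: (p + p//4 - p//100 + p//400) mod 7 = (1991 + 497 - 19 + 4) mod 7 = 2473 mod 7 = 2 -> Wednesday (Mon=0 ... Sun=6)
Days before December (Jan-Nov): 335 days
Weekday index = (2 + 335) mod 7 = 1

Tuesday


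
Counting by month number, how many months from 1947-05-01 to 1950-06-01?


From May 1947 to June 1950
3 years * 12 = 36 months, plus 1 month = 37

37 months
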